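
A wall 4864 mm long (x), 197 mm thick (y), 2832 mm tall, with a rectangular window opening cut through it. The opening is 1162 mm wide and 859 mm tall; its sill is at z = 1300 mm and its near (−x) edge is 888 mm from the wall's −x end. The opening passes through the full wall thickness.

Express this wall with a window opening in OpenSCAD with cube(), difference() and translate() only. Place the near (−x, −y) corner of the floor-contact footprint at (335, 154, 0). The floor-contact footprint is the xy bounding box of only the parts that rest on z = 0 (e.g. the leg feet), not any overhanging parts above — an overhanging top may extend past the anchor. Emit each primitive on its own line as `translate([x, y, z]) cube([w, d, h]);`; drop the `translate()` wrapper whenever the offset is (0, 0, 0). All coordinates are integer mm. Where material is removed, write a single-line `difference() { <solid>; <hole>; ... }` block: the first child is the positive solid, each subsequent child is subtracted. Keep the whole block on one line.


difference() { translate([335, 154, 0]) cube([4864, 197, 2832]); translate([1223, 154, 1300]) cube([1162, 197, 859]); }


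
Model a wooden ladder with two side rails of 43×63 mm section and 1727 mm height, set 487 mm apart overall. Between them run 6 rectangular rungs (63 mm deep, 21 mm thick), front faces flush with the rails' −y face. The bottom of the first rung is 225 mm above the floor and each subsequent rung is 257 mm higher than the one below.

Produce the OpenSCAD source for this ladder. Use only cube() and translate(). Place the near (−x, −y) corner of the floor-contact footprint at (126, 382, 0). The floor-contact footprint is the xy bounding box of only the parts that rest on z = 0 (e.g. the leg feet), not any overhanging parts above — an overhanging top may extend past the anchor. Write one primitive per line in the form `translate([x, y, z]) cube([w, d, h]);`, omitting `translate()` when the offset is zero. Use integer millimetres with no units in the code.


// rung span = 487 - 2*43 = 401
// rung[k] z = 225 + k*257
translate([126, 382, 0]) cube([43, 63, 1727]);
translate([570, 382, 0]) cube([43, 63, 1727]);
translate([169, 382, 225]) cube([401, 63, 21]);
translate([169, 382, 482]) cube([401, 63, 21]);
translate([169, 382, 739]) cube([401, 63, 21]);
translate([169, 382, 996]) cube([401, 63, 21]);
translate([169, 382, 1253]) cube([401, 63, 21]);
translate([169, 382, 1510]) cube([401, 63, 21]);


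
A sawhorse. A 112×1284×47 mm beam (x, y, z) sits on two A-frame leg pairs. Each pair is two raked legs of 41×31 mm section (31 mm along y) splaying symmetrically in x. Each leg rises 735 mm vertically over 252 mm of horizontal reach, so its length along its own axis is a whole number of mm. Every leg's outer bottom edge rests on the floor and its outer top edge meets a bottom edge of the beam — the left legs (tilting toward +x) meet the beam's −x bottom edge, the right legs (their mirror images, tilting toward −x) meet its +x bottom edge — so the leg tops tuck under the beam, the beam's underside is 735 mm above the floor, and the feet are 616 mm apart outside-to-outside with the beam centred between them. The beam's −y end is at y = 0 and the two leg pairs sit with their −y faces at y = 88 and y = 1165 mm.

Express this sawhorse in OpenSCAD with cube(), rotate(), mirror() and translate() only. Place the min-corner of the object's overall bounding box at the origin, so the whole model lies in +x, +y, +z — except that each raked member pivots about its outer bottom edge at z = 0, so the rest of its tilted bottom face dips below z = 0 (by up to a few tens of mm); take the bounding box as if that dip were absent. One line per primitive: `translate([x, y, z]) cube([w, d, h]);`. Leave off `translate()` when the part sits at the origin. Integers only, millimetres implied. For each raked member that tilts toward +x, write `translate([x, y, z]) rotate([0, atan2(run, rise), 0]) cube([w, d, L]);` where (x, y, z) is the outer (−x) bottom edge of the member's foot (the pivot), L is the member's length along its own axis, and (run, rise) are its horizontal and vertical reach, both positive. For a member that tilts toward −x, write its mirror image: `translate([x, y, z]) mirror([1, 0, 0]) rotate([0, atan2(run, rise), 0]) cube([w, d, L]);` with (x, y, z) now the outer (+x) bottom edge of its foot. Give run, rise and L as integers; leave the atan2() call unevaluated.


// leg length = √(252² + 735²) = 777
// right-leg outer foot x = 2·252 + 112 = 616
// beam min-corner = (252, 0, 735)
translate([252, 0, 735]) cube([112, 1284, 47]);
translate([0, 88, 0]) rotate([0, atan2(252, 735), 0]) cube([41, 31, 777]);
translate([616, 88, 0]) mirror([1, 0, 0]) rotate([0, atan2(252, 735), 0]) cube([41, 31, 777]);
translate([0, 1165, 0]) rotate([0, atan2(252, 735), 0]) cube([41, 31, 777]);
translate([616, 1165, 0]) mirror([1, 0, 0]) rotate([0, atan2(252, 735), 0]) cube([41, 31, 777]);


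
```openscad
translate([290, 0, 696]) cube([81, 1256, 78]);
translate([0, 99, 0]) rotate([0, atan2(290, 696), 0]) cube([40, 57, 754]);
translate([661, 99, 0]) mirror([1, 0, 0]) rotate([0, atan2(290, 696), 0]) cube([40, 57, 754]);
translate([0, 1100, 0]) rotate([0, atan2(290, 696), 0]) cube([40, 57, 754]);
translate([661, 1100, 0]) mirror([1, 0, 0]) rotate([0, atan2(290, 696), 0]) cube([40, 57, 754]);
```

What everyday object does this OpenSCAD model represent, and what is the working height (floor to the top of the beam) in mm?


A sawhorse. The overall height is 774 mm.

A beam across two mirrored pairs of raked legs — a sawhorse. The beam's underside is at z = 696 (matching the legs' vertical rise in atan2(290, 696)) and the beam is 78 mm tall, so its top is at 696 + 78 = 774 mm. The raked legs top out at the beam's underside, so that is the highest point.


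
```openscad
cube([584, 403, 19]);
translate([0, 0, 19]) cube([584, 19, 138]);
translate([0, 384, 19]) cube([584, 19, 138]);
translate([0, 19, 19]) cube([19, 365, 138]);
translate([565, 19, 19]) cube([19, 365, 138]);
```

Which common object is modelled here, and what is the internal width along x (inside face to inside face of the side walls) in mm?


An open box. The internal width is 546 mm.

A 584×403 base slab with four walls standing on it — an open box. The base is 584 mm wide and the walls are 19 mm thick, so the internal width is 584 − 2 × 19 = 546 mm.


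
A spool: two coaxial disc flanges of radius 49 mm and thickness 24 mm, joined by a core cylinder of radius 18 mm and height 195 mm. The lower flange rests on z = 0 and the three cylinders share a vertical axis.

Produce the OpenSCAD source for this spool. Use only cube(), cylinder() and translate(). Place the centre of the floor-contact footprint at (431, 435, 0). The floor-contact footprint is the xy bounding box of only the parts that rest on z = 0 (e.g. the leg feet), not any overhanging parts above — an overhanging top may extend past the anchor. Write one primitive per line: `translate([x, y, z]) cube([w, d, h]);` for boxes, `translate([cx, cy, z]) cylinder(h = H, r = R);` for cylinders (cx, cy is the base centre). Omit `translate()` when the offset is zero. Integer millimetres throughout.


translate([431, 435, 0]) cylinder(h = 24, r = 49);
translate([431, 435, 24]) cylinder(h = 195, r = 18);
translate([431, 435, 219]) cylinder(h = 24, r = 49);


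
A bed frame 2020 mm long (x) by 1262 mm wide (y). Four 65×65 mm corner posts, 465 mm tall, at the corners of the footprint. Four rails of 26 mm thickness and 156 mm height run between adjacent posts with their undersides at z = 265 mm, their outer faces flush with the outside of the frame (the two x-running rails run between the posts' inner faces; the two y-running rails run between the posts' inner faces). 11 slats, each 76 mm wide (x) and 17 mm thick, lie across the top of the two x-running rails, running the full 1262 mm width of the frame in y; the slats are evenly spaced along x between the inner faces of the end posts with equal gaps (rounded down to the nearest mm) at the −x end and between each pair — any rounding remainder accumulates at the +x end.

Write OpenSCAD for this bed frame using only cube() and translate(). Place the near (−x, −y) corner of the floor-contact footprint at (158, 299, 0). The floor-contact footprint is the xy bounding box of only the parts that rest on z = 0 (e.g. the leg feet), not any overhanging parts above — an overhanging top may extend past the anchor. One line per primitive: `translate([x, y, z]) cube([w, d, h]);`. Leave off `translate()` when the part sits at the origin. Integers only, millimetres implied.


translate([158, 299, 0]) cube([65, 65, 465]);
translate([158, 1496, 0]) cube([65, 65, 465]);
translate([2113, 299, 0]) cube([65, 65, 465]);
translate([2113, 1496, 0]) cube([65, 65, 465]);
translate([223, 299, 265]) cube([1890, 26, 156]);
translate([223, 1535, 265]) cube([1890, 26, 156]);
translate([158, 364, 265]) cube([26, 1132, 156]);
translate([2152, 364, 265]) cube([26, 1132, 156]);
translate([310, 299, 421]) cube([76, 1262, 17]);
translate([473, 299, 421]) cube([76, 1262, 17]);
translate([636, 299, 421]) cube([76, 1262, 17]);
translate([799, 299, 421]) cube([76, 1262, 17]);
translate([962, 299, 421]) cube([76, 1262, 17]);
translate([1125, 299, 421]) cube([76, 1262, 17]);
translate([1288, 299, 421]) cube([76, 1262, 17]);
translate([1451, 299, 421]) cube([76, 1262, 17]);
translate([1614, 299, 421]) cube([76, 1262, 17]);
translate([1777, 299, 421]) cube([76, 1262, 17]);
translate([1940, 299, 421]) cube([76, 1262, 17]);


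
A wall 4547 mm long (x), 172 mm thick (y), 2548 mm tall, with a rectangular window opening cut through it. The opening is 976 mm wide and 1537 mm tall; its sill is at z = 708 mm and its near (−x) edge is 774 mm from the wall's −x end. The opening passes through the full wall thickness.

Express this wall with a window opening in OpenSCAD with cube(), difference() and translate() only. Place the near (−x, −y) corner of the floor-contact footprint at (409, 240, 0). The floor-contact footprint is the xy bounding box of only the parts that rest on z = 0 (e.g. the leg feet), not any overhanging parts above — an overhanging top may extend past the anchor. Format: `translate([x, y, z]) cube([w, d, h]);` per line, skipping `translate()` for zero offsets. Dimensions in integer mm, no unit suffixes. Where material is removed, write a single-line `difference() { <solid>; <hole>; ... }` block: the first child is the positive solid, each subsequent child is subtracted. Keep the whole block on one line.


difference() { translate([409, 240, 0]) cube([4547, 172, 2548]); translate([1183, 240, 708]) cube([976, 172, 1537]); }


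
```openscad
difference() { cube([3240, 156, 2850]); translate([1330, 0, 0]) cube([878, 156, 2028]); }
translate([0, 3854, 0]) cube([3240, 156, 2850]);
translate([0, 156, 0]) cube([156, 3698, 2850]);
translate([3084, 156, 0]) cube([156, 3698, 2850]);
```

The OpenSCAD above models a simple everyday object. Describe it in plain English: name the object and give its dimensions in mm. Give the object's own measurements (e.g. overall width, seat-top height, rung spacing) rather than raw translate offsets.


A single room: four walls, each 2850 mm tall and 156 mm thick, enclosing an outside footprint 3240×4010 mm (x × y), no floor or roof. The front and back walls (−y and +y sides) run the full x-width; the side walls fit between their inner faces. A door opening 878 mm wide and 2028 mm tall is cut through the front wall from the floor up, its −x edge 1330 mm from the wall's −x end.


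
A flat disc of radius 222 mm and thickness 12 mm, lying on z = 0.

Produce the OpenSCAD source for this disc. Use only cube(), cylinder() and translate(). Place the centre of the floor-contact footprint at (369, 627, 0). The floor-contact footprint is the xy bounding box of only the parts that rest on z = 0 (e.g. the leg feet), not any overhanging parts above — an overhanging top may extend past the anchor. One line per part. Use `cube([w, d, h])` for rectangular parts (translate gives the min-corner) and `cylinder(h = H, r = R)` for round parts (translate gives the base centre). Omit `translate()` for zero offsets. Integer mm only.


translate([369, 627, 0]) cylinder(h = 12, r = 222);


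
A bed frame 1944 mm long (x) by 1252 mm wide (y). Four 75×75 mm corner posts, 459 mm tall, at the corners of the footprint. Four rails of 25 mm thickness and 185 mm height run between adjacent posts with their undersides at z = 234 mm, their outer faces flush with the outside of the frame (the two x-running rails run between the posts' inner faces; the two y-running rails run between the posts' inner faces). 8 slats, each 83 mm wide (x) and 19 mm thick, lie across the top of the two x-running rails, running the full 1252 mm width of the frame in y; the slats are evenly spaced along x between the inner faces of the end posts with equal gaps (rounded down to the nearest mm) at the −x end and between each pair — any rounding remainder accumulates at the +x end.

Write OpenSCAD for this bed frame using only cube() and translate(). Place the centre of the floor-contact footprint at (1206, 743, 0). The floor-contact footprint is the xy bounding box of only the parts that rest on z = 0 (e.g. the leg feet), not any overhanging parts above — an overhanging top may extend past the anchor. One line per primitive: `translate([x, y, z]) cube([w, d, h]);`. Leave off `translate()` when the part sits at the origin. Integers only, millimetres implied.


translate([234, 117, 0]) cube([75, 75, 459]);
translate([234, 1294, 0]) cube([75, 75, 459]);
translate([2103, 117, 0]) cube([75, 75, 459]);
translate([2103, 1294, 0]) cube([75, 75, 459]);
translate([309, 117, 234]) cube([1794, 25, 185]);
translate([309, 1344, 234]) cube([1794, 25, 185]);
translate([234, 192, 234]) cube([25, 1102, 185]);
translate([2153, 192, 234]) cube([25, 1102, 185]);
translate([434, 117, 419]) cube([83, 1252, 19]);
translate([642, 117, 419]) cube([83, 1252, 19]);
translate([850, 117, 419]) cube([83, 1252, 19]);
translate([1058, 117, 419]) cube([83, 1252, 19]);
translate([1266, 117, 419]) cube([83, 1252, 19]);
translate([1474, 117, 419]) cube([83, 1252, 19]);
translate([1682, 117, 419]) cube([83, 1252, 19]);
translate([1890, 117, 419]) cube([83, 1252, 19]);


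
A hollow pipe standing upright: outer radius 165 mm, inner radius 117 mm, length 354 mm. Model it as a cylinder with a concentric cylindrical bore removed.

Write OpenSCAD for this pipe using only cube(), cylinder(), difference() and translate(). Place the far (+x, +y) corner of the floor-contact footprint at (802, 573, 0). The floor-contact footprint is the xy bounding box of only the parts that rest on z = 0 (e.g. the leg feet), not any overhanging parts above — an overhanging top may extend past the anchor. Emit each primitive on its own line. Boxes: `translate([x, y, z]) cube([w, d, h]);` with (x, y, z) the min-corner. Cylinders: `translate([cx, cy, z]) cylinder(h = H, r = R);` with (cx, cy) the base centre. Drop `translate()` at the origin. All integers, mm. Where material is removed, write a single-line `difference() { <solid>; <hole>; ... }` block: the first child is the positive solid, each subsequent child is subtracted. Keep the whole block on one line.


difference() { translate([637, 408, 0]) cylinder(h = 354, r = 165); translate([637, 408, 0]) cylinder(h = 354, r = 117); }


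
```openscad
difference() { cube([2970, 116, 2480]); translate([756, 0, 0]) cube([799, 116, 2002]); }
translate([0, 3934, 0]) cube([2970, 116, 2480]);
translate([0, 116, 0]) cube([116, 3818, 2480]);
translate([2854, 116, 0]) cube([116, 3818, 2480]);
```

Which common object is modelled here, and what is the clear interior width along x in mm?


A single room. The interior width is 2738 mm.

Four walls enclosing a rectangle with a door in the front wall — a room. Outside width 2970 minus two 116 mm walls gives 2738 mm.


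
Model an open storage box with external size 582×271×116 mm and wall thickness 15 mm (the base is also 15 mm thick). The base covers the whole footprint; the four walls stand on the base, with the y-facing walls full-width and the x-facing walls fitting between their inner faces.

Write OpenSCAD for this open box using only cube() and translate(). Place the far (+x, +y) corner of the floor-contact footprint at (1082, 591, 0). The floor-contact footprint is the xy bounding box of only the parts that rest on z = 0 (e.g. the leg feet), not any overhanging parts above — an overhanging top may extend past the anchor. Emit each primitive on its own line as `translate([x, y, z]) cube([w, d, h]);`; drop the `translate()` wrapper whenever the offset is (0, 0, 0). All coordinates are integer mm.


translate([500, 320, 0]) cube([582, 271, 15]);
translate([500, 320, 15]) cube([582, 15, 101]);
translate([500, 576, 15]) cube([582, 15, 101]);
translate([500, 335, 15]) cube([15, 241, 101]);
translate([1067, 335, 15]) cube([15, 241, 101]);


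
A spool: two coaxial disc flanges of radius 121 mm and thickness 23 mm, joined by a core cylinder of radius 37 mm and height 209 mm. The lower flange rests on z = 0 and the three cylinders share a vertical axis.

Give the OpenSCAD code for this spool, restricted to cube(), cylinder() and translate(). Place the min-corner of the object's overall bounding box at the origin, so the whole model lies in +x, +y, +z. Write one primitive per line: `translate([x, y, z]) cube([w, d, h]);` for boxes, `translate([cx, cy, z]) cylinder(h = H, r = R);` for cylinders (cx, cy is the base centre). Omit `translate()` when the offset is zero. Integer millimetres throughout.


translate([121, 121, 0]) cylinder(h = 23, r = 121);
translate([121, 121, 23]) cylinder(h = 209, r = 37);
translate([121, 121, 232]) cylinder(h = 23, r = 121);


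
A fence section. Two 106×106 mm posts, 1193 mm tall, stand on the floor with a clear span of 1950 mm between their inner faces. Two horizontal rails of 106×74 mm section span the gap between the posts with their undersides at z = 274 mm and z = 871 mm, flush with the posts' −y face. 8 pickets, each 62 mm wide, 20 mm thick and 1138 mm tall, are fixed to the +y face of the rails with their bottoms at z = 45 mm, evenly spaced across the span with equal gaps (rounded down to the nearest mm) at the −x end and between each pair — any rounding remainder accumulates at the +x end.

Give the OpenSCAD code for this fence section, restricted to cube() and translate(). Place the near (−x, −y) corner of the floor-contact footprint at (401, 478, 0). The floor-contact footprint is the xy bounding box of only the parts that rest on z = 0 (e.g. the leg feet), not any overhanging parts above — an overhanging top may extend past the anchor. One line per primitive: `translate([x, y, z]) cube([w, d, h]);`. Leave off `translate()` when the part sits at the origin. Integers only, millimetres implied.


translate([401, 478, 0]) cube([106, 106, 1193]);
translate([2457, 478, 0]) cube([106, 106, 1193]);
translate([507, 478, 274]) cube([1950, 106, 74]);
translate([507, 478, 871]) cube([1950, 106, 74]);
translate([668, 584, 45]) cube([62, 20, 1138]);
translate([891, 584, 45]) cube([62, 20, 1138]);
translate([1114, 584, 45]) cube([62, 20, 1138]);
translate([1337, 584, 45]) cube([62, 20, 1138]);
translate([1560, 584, 45]) cube([62, 20, 1138]);
translate([1783, 584, 45]) cube([62, 20, 1138]);
translate([2006, 584, 45]) cube([62, 20, 1138]);
translate([2229, 584, 45]) cube([62, 20, 1138]);


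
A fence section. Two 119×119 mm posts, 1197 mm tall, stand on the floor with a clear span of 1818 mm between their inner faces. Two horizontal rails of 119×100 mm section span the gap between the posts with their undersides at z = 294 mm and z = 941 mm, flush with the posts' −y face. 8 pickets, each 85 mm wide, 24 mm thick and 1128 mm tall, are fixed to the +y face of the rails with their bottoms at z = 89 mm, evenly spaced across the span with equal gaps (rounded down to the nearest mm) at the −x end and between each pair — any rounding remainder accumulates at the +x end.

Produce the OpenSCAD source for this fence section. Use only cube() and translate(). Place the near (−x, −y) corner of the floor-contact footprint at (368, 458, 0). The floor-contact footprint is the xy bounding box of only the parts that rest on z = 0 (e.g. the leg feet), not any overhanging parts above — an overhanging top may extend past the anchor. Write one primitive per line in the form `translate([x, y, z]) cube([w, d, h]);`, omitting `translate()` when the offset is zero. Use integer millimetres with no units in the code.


translate([368, 458, 0]) cube([119, 119, 1197]);
translate([2305, 458, 0]) cube([119, 119, 1197]);
translate([487, 458, 294]) cube([1818, 119, 100]);
translate([487, 458, 941]) cube([1818, 119, 100]);
translate([613, 577, 89]) cube([85, 24, 1128]);
translate([824, 577, 89]) cube([85, 24, 1128]);
translate([1035, 577, 89]) cube([85, 24, 1128]);
translate([1246, 577, 89]) cube([85, 24, 1128]);
translate([1457, 577, 89]) cube([85, 24, 1128]);
translate([1668, 577, 89]) cube([85, 24, 1128]);
translate([1879, 577, 89]) cube([85, 24, 1128]);
translate([2090, 577, 89]) cube([85, 24, 1128]);


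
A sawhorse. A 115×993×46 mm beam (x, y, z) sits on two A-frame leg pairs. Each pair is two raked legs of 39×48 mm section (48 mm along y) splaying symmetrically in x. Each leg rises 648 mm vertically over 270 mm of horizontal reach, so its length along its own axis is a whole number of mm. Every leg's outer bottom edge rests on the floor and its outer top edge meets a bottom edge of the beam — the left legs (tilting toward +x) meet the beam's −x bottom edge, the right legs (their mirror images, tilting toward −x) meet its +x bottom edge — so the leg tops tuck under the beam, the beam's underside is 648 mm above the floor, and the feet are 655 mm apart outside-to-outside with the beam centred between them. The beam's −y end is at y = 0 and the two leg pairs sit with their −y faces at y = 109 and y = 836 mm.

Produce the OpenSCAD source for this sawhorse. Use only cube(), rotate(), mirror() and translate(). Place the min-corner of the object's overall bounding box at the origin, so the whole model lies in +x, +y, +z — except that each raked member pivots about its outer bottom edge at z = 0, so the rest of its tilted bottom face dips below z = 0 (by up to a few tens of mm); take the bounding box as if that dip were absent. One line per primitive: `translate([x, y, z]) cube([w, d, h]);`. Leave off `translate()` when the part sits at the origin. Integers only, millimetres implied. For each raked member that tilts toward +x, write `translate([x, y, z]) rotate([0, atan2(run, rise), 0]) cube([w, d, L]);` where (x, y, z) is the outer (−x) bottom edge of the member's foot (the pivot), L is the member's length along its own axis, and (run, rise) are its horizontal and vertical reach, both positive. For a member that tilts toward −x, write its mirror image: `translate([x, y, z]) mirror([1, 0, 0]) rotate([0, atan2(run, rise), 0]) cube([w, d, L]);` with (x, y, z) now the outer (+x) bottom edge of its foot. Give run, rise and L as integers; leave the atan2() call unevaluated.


translate([270, 0, 648]) cube([115, 993, 46]);
translate([0, 109, 0]) rotate([0, atan2(270, 648), 0]) cube([39, 48, 702]);
translate([655, 109, 0]) mirror([1, 0, 0]) rotate([0, atan2(270, 648), 0]) cube([39, 48, 702]);
translate([0, 836, 0]) rotate([0, atan2(270, 648), 0]) cube([39, 48, 702]);
translate([655, 836, 0]) mirror([1, 0, 0]) rotate([0, atan2(270, 648), 0]) cube([39, 48, 702]);


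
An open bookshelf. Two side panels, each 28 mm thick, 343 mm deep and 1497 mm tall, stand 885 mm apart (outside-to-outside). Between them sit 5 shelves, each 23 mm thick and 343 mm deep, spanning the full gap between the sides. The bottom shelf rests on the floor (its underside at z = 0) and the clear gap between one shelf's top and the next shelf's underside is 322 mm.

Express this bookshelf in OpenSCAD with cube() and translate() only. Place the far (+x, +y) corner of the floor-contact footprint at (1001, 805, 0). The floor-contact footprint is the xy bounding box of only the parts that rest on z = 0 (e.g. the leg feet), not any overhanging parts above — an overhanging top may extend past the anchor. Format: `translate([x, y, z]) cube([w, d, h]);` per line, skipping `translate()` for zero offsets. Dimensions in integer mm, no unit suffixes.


translate([116, 462, 0]) cube([28, 343, 1497]);
translate([973, 462, 0]) cube([28, 343, 1497]);
translate([144, 462, 0]) cube([829, 343, 23]);
translate([144, 462, 345]) cube([829, 343, 23]);
translate([144, 462, 690]) cube([829, 343, 23]);
translate([144, 462, 1035]) cube([829, 343, 23]);
translate([144, 462, 1380]) cube([829, 343, 23]);


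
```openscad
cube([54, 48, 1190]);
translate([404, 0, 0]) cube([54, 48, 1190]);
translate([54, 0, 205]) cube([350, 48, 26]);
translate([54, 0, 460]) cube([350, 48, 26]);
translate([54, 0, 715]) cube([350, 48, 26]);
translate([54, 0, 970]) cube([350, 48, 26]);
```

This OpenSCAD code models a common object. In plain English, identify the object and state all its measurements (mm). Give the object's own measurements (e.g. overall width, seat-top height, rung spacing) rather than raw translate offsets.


A straight ladder. Two 54×48 mm vertical rails, 1190 mm tall, stand 458 mm apart (outside-to-outside) with their front faces coplanar on the −y side. 4 rungs, each 48 mm deep and 26 mm tall, span between the inner faces of the rails, front faces flush with the rails. The lowest rung's underside is at z = 205 mm and rungs are spaced 255 mm apart (underside to underside).


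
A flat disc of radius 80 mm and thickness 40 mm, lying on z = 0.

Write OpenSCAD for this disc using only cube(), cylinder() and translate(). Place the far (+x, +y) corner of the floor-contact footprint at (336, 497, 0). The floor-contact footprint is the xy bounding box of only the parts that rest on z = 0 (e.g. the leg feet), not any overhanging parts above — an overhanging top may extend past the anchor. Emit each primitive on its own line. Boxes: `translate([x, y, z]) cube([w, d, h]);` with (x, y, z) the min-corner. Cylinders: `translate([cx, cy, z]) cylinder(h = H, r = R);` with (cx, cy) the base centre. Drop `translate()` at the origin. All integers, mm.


translate([256, 417, 0]) cylinder(h = 40, r = 80);


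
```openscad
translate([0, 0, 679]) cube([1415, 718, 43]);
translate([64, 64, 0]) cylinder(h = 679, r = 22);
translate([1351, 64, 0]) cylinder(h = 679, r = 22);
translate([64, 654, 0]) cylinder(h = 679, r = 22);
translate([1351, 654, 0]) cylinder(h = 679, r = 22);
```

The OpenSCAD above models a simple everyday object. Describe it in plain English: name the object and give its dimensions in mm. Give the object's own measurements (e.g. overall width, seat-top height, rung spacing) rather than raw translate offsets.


A table: top 1415 mm (x) × 718 mm (y), 43 mm thick, upper face at z = 722 mm, on four round legs of 44 mm diameter, each leg's bounding box inset 42 mm from the nearest pair of top edges from z = 0 to the bottom of the top.


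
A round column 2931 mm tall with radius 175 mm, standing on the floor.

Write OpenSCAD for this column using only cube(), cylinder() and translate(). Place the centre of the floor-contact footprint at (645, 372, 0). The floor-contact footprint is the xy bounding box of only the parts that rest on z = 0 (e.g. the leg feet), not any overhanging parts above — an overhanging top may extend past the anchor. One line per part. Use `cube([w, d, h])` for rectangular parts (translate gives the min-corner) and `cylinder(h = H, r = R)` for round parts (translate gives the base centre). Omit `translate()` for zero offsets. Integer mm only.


translate([645, 372, 0]) cylinder(h = 2931, r = 175);


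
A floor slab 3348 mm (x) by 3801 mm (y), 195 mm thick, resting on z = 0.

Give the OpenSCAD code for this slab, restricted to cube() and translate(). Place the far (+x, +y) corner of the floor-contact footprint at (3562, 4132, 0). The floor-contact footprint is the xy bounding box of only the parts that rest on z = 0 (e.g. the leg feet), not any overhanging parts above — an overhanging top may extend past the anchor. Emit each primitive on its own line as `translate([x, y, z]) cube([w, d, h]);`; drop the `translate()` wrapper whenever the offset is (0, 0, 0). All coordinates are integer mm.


translate([214, 331, 0]) cube([3348, 3801, 195]);


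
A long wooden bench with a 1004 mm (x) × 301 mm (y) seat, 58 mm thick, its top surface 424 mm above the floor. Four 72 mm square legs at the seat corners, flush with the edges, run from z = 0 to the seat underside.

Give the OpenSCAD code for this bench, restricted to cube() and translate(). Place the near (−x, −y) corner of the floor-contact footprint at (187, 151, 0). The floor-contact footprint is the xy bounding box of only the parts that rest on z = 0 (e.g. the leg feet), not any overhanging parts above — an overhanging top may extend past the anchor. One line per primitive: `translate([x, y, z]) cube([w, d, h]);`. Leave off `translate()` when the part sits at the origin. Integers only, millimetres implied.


translate([187, 151, 366]) cube([1004, 301, 58]);
translate([187, 151, 0]) cube([72, 72, 366]);
translate([187, 380, 0]) cube([72, 72, 366]);
translate([1119, 151, 0]) cube([72, 72, 366]);
translate([1119, 380, 0]) cube([72, 72, 366]);


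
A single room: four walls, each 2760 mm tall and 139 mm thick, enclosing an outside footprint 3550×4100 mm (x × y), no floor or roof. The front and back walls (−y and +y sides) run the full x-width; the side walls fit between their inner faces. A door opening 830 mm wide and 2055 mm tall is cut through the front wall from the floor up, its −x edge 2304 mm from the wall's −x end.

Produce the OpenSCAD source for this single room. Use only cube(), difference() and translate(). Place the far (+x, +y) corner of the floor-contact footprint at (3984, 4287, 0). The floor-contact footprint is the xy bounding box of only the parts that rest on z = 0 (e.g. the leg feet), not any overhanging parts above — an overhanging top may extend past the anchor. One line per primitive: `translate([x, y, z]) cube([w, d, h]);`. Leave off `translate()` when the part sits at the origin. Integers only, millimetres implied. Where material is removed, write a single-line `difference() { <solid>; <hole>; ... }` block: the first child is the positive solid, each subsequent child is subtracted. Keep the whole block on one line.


difference() { translate([434, 187, 0]) cube([3550, 139, 2760]); translate([2738, 187, 0]) cube([830, 139, 2055]); }
translate([434, 4148, 0]) cube([3550, 139, 2760]);
translate([434, 326, 0]) cube([139, 3822, 2760]);
translate([3845, 326, 0]) cube([139, 3822, 2760]);


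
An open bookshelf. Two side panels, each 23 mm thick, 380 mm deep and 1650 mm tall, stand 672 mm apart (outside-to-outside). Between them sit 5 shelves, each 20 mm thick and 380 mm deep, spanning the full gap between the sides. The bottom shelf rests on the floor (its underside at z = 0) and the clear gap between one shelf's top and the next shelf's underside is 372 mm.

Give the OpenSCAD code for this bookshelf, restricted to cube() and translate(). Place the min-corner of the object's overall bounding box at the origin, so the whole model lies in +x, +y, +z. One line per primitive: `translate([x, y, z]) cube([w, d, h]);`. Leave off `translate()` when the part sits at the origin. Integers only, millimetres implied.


cube([23, 380, 1650]);
translate([649, 0, 0]) cube([23, 380, 1650]);
translate([23, 0, 0]) cube([626, 380, 20]);
translate([23, 0, 392]) cube([626, 380, 20]);
translate([23, 0, 784]) cube([626, 380, 20]);
translate([23, 0, 1176]) cube([626, 380, 20]);
translate([23, 0, 1568]) cube([626, 380, 20]);


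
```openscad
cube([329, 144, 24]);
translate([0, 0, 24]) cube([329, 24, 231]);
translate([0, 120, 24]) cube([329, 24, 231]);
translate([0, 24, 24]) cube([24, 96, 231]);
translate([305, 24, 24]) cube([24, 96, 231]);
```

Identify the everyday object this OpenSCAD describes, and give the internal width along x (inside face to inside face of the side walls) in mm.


An open box. The internal width is 281 mm.

A 329×144 base slab with four walls standing on it — an open box. The base is 329 mm wide and the walls are 24 mm thick, so the internal width is 329 − 2 × 24 = 281 mm.


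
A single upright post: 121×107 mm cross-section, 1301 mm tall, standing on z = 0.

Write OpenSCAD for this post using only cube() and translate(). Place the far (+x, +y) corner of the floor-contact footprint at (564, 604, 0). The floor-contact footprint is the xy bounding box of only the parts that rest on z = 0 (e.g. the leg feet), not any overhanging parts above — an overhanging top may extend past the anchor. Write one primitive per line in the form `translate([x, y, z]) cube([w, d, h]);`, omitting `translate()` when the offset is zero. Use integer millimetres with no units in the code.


translate([443, 497, 0]) cube([121, 107, 1301]);


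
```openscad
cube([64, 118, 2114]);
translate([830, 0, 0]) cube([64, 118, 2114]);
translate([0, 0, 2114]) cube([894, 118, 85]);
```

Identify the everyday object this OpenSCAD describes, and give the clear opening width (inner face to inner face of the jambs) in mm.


A door frame. The clear opening width is 766 mm.

Two 2114 mm tall posts with a header on top — a door frame. The left jamb is 64 mm wide at x = 0; the right jamb starts at x = 830. The clear opening is 830 − 64 = 766 mm.


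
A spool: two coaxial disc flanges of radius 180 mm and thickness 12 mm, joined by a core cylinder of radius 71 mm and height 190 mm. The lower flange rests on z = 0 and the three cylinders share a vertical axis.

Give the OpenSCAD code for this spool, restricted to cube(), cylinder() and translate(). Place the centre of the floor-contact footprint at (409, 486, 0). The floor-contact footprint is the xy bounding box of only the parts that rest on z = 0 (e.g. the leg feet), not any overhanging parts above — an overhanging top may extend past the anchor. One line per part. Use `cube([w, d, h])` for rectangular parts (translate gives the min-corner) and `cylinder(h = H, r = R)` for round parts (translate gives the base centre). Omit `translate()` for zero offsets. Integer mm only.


translate([409, 486, 0]) cylinder(h = 12, r = 180);
translate([409, 486, 12]) cylinder(h = 190, r = 71);
translate([409, 486, 202]) cylinder(h = 12, r = 180);


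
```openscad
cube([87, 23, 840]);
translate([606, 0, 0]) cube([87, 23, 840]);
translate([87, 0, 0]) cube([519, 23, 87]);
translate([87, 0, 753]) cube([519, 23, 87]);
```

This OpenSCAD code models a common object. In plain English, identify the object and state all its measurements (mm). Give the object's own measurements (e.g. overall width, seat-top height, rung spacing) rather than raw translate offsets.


A rectangular picture frame lying in the x–z plane (depth along y). The opening is 519 mm wide (x) by 666 mm tall (z), surrounded by a border 87 mm wide on all four sides. The frame is 23 mm deep and is made of two full-height vertical stiles with two horizontal rails fitted between them.


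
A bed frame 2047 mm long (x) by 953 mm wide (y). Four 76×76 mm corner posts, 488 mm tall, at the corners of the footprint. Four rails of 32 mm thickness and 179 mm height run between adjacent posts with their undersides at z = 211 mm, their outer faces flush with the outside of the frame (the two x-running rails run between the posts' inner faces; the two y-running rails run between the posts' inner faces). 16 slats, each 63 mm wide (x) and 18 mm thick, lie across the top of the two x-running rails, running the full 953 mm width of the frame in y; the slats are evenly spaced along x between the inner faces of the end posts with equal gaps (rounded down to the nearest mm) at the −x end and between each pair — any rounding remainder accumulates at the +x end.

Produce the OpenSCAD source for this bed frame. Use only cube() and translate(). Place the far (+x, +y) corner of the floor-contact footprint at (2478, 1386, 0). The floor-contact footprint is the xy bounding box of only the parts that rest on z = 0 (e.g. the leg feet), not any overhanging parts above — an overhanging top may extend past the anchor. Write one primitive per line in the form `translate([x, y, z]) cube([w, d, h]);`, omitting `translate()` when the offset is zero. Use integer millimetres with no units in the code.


translate([431, 433, 0]) cube([76, 76, 488]);
translate([431, 1310, 0]) cube([76, 76, 488]);
translate([2402, 433, 0]) cube([76, 76, 488]);
translate([2402, 1310, 0]) cube([76, 76, 488]);
translate([507, 433, 211]) cube([1895, 32, 179]);
translate([507, 1354, 211]) cube([1895, 32, 179]);
translate([431, 509, 211]) cube([32, 801, 179]);
translate([2446, 509, 211]) cube([32, 801, 179]);
translate([559, 433, 390]) cube([63, 953, 18]);
translate([674, 433, 390]) cube([63, 953, 18]);
translate([789, 433, 390]) cube([63, 953, 18]);
translate([904, 433, 390]) cube([63, 953, 18]);
translate([1019, 433, 390]) cube([63, 953, 18]);
translate([1134, 433, 390]) cube([63, 953, 18]);
translate([1249, 433, 390]) cube([63, 953, 18]);
translate([1364, 433, 390]) cube([63, 953, 18]);
translate([1479, 433, 390]) cube([63, 953, 18]);
translate([1594, 433, 390]) cube([63, 953, 18]);
translate([1709, 433, 390]) cube([63, 953, 18]);
translate([1824, 433, 390]) cube([63, 953, 18]);
translate([1939, 433, 390]) cube([63, 953, 18]);
translate([2054, 433, 390]) cube([63, 953, 18]);
translate([2169, 433, 390]) cube([63, 953, 18]);
translate([2284, 433, 390]) cube([63, 953, 18]);


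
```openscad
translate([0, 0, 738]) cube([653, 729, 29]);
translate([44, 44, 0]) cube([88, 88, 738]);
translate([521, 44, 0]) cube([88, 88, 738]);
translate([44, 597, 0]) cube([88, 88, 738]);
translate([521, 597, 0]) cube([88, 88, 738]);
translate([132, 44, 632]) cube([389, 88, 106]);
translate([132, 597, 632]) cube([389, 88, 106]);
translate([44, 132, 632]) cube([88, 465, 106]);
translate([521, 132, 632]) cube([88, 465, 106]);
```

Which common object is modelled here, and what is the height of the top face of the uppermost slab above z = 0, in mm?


A table. The table height is 767 mm.

A 653×729×29 slab sits at z = 738 on four 88 mm square posts — a table. The top surface is at 738 + 29 = 767 mm.


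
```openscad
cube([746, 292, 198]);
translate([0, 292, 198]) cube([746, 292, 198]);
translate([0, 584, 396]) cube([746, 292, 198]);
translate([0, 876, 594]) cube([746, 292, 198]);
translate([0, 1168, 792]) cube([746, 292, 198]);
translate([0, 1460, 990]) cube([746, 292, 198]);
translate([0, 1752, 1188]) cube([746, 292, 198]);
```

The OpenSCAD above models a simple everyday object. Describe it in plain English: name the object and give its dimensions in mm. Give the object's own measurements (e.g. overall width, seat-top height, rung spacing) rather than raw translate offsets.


A straight staircase of 7 solid steps. Each step is 746 mm wide (x), 292 mm deep (y, the going) and 198 mm tall (the rise). The first step rests on the floor; each subsequent step sits one going further in +y and one rise higher in +z, directly behind and above the previous step with no overlap.


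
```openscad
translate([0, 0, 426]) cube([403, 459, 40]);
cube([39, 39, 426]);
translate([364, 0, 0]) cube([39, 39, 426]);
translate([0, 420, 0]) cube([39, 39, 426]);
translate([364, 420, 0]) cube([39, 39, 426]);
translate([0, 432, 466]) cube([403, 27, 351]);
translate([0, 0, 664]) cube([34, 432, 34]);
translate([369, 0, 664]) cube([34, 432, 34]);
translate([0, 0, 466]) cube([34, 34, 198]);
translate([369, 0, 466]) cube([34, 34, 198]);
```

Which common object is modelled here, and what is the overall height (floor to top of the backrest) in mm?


A chair. The overall height is 817 mm.

A slab on four corner posts with a tall panel at the back — a chair. The seat slab sits at z = 426 with thickness 40, and the 351 mm backrest starts at the seat top, so the overall height is 426 + 40 + 351 = 817 mm.
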